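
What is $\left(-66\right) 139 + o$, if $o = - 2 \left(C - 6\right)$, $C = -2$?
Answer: $-9158$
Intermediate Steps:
$o = 16$ ($o = - 2 \left(-2 - 6\right) = \left(-2\right) \left(-8\right) = 16$)
$\left(-66\right) 139 + o = \left(-66\right) 139 + 16 = -9174 + 16 = -9158$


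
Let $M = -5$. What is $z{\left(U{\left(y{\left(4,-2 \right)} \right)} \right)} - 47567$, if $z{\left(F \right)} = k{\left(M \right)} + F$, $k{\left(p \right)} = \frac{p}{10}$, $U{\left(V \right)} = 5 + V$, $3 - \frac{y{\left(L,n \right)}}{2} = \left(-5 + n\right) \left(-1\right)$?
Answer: $- \frac{95141}{2} \approx -47571.0$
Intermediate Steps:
$y{\left(L,n \right)} = -4 + 2 n$ ($y{\left(L,n \right)} = 6 - 2 \left(-5 + n\right) \left(-1\right) = 6 - 2 \left(5 - n\right) = 6 + \left(-10 + 2 n\right) = -4 + 2 n$)
$k{\left(p \right)} = \frac{p}{10}$ ($k{\left(p \right)} = p \frac{1}{10} = \frac{p}{10}$)
$z{\left(F \right)} = - \frac{1}{2} + F$ ($z{\left(F \right)} = \frac{1}{10} \left(-5\right) + F = - \frac{1}{2} + F$)
$z{\left(U{\left(y{\left(4,-2 \right)} \right)} \right)} - 47567 = \left(- \frac{1}{2} + \left(5 + \left(-4 + 2 \left(-2\right)\right)\right)\right) - 47567 = \left(- \frac{1}{2} + \left(5 - 8\right)\right) - 47567 = \left(- \frac{1}{2} - 3\right) - 47567 = - \frac{7}{2} - 47567 = - \frac{95141}{2}$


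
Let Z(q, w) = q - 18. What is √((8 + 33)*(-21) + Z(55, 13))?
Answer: 2*I*√206 ≈ 28.705*I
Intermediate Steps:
Z(q, w) = -18 + q
√((8 + 33)*(-21) + Z(55, 13)) = √((8 + 33)*(-21) + (-18 + 55)) = √(41*(-21) + 37) = √(-861 + 37) = √(-824) = 2*I*√206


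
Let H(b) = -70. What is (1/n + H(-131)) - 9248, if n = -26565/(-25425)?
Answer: -16500483/1771 ≈ -9317.0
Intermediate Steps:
n = 1771/1695 (n = -26565*(-1/25425) = 1771/1695 ≈ 1.0448)
(1/n + H(-131)) - 9248 = (1/(1771/1695) - 70) - 9248 = (1695/1771 - 70) - 9248 = -122275/1771 - 9248 = -16500483/1771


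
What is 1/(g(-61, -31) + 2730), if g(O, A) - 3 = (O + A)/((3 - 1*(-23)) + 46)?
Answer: 18/49171 ≈ 0.00036607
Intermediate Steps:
g(O, A) = 3 + A/72 + O/72 (g(O, A) = 3 + (O + A)/((3 - 1*(-23)) + 46) = 3 + (A + O)/((3 + 23) + 46) = 3 + (A + O)/(26 + 46) = 3 + (A + O)/72 = 3 + (A + O)*(1/72) = 3 + (A/72 + O/72) = 3 + A/72 + O/72)
1/(g(-61, -31) + 2730) = 1/((3 + (1/72)*(-31) + (1/72)*(-61)) + 2730) = 1/((3 - 31/72 - 61/72) + 2730) = 1/(31/18 + 2730) = 1/(49171/18) = 18/49171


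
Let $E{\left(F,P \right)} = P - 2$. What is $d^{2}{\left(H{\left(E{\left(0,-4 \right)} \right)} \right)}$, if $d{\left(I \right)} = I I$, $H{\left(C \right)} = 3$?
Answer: $81$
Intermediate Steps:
$E{\left(F,P \right)} = -2 + P$
$d{\left(I \right)} = I^{2}$
$d^{2}{\left(H{\left(E{\left(0,-4 \right)} \right)} \right)} = \left(3^{2}\right)^{2} = 9^{2} = 81$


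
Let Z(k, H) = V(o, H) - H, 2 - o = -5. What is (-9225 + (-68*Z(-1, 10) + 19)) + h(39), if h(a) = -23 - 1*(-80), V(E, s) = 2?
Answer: -8605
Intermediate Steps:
o = 7 (o = 2 - 1*(-5) = 2 + 5 = 7)
Z(k, H) = 2 - H
h(a) = 57 (h(a) = -23 + 80 = 57)
(-9225 + (-68*Z(-1, 10) + 19)) + h(39) = (-9225 + (-68*(2 - 1*10) + 19)) + 57 = (-9225 + (-68*(2 - 10) + 19)) + 57 = (-9225 + (-68*(-8) + 19)) + 57 = (-9225 + (544 + 19)) + 57 = (-9225 + 563) + 57 = -8662 + 57 = -8605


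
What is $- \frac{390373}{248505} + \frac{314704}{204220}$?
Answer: $- \frac{75822827}{2537484555} \approx -0.029881$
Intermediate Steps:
$- \frac{390373}{248505} + \frac{314704}{204220} = \left(-390373\right) \frac{1}{248505} + 314704 \cdot \frac{1}{204220} = - \frac{390373}{248505} + \frac{78676}{51055} = - \frac{75822827}{2537484555}$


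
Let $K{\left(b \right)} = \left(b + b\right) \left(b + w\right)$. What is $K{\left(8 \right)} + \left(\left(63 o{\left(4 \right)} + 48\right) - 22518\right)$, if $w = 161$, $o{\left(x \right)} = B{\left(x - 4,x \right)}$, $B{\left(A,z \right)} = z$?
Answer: $-19514$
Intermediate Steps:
$o{\left(x \right)} = x$
$K{\left(b \right)} = 2 b \left(161 + b\right)$ ($K{\left(b \right)} = \left(b + b\right) \left(b + 161\right) = 2 b \left(161 + b\right)$)
$K{\left(8 \right)} + \left(\left(63 o{\left(4 \right)} + 48\right) - 22518\right) = 2 \cdot 8 \left(161 + 8\right) + \left(\left(63 \cdot 4 + 48\right) - 22518\right) = 2 \cdot 8 \cdot 169 + \left(\left(252 + 48\right) - 22518\right) = 2704 + \left(300 - 22518\right) = 2704 - 22218 = -19514$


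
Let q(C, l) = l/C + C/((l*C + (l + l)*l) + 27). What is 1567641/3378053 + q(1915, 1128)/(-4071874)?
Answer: 676616280007070736169/1458016451153454758370 ≈ 0.46407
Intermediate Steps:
q(C, l) = C/(27 + 2*l² + C*l) + l/C (q(C, l) = l/C + C/((C*l + (2*l)*l) + 27) = l/C + C/((C*l + 2*l²) + 27) = l/C + C/((2*l² + C*l) + 27) = l/C + C/(27 + 2*l² + C*l) = C/(27 + 2*l² + C*l) + l/C)
1567641/3378053 + q(1915, 1128)/(-4071874) = 1567641/3378053 + ((1915² + 2*1128³ + 27*1128 + 1915*1128²)/(1915*(27 + 2*1128² + 1915*1128)))/(-4071874) = 1567641*(1/3378053) + ((3667225 + 2*1435249152 + 30456 + 1915*1272384)/(1915*(27 + 2*1272384 + 2160120)))*(-1/4071874) = 1567641/3378053 + ((3667225 + 2870498304 + 30456 + 2436615360)/(1915*(27 + 2544768 + 2160120)))*(-1/4071874) = 1567641/3378053 + ((1/1915)*5310811345/4704915)*(-1/4071874) = 1567641/3378053 + ((1/1915)*(1/4704915)*5310811345)*(-1/4071874) = 1567641/3378053 + (1062162269/1801982445)*(-1/4071874) = 1567641/3378053 - 1062162269/7337445466251930 = 676616280007070736169/1458016451153454758370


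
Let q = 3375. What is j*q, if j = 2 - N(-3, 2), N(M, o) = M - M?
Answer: 6750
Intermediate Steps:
N(M, o) = 0
j = 2 (j = 2 - 1*0 = 2 + 0 = 2)
j*q = 2*3375 = 6750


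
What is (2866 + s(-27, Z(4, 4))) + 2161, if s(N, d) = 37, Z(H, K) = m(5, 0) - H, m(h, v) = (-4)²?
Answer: 5064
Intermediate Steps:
m(h, v) = 16
Z(H, K) = 16 - H
(2866 + s(-27, Z(4, 4))) + 2161 = (2866 + 37) + 2161 = 2903 + 2161 = 5064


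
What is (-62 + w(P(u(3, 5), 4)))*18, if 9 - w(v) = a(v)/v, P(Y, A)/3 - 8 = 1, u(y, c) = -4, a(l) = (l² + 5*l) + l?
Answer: -1548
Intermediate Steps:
a(l) = l² + 6*l
P(Y, A) = 27 (P(Y, A) = 24 + 3*1 = 24 + 3 = 27)
w(v) = 3 - v (w(v) = 9 - v*(6 + v)/v = 9 - (6 + v) = 9 + (-6 - v) = 3 - v)
(-62 + w(P(u(3, 5), 4)))*18 = (-62 + (3 - 1*27))*18 = (-62 + (3 - 27))*18 = (-62 - 24)*18 = -86*18 = -1548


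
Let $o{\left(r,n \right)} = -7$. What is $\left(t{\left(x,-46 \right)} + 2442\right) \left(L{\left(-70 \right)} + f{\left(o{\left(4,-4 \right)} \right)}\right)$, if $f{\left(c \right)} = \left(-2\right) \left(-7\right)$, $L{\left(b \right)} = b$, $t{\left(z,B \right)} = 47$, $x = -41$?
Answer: $-139384$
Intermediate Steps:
$f{\left(c \right)} = 14$
$\left(t{\left(x,-46 \right)} + 2442\right) \left(L{\left(-70 \right)} + f{\left(o{\left(4,-4 \right)} \right)}\right) = \left(47 + 2442\right) \left(-70 + 14\right) = 2489 \left(-56\right) = -139384$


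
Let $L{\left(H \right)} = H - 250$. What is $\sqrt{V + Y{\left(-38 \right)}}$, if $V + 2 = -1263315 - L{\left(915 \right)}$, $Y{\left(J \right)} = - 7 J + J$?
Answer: $i \sqrt{1263754} \approx 1124.2 i$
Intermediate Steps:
$Y{\left(J \right)} = - 6 J$
$L{\left(H \right)} = -250 + H$ ($L{\left(H \right)} = H - 250 = -250 + H$)
$V = -1263982$ ($V = -2 - 1263980 = -1263982$)
$\sqrt{V + Y{\left(-38 \right)}} = \sqrt{-1263982 - -228} = \sqrt{-1263982 + 228} = \sqrt{-1263754} = i \sqrt{1263754}$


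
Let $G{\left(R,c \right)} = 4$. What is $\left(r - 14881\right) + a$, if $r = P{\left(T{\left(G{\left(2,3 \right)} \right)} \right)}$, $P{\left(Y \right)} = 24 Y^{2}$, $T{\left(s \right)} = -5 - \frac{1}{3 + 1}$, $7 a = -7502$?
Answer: $- \frac{214077}{14} \approx -15291.0$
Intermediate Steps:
$a = - \frac{7502}{7}$ ($a = \frac{1}{7} \left(-7502\right) = - \frac{7502}{7} \approx -1071.7$)
$T{\left(s \right)} = - \frac{21}{4}$ ($T{\left(s \right)} = -5 - \frac{1}{4} = - \frac{21}{4}$)
$r = \frac{1323}{2}$ ($r = 24 \left(- \frac{21}{4}\right)^{2} = 24 \cdot \frac{441}{16} = \frac{1323}{2} \approx 661.5$)
$\left(r - 14881\right) + a = \left(\frac{1323}{2} - 14881\right) - \frac{7502}{7} = - \frac{28439}{2} - \frac{7502}{7} = - \frac{214077}{14}$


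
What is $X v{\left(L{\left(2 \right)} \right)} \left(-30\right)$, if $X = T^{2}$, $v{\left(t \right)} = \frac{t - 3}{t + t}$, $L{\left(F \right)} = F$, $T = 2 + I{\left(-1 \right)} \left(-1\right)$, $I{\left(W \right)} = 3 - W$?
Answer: $30$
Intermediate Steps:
$T = -2$ ($T = 2 + \left(3 - -1\right) \left(-1\right) = 2 + \left(3 + 1\right) \left(-1\right) = 2 + 4 \left(-1\right) = 2 - 4 = -2$)
$v{\left(t \right)} = \frac{-3 + t}{2 t}$
$X = 4$ ($X = \left(-2\right)^{2} = 4$)
$X v{\left(L{\left(2 \right)} \right)} \left(-30\right) = 4 \frac{-3 + 2}{2 \cdot 2} \left(-30\right) = 4 \cdot \frac{1}{2} \cdot \frac{1}{2} \left(-1\right) \left(-30\right) = 4 \left(- \frac{1}{4}\right) \left(-30\right) = \left(-1\right) \left(-30\right) = 30$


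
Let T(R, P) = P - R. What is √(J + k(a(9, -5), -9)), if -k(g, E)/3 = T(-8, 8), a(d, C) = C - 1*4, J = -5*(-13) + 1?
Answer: 3*√2 ≈ 4.2426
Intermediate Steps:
J = 66 (J = 65 + 1 = 66)
a(d, C) = -4 + C (a(d, C) = C - 4 = -4 + C)
k(g, E) = -48 (k(g, E) = -3*(8 - 1*(-8)) = -3*(8 + 8) = -3*16 = -48)
√(J + k(a(9, -5), -9)) = √(66 - 48) = √18 = 3*√2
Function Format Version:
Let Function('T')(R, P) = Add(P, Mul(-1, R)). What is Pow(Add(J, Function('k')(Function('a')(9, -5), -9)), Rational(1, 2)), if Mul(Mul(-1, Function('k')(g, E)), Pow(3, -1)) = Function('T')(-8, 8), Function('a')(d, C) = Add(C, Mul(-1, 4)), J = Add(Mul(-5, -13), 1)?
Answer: Mul(3, Pow(2, Rational(1, 2))) ≈ 4.2426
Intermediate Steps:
J = 66 (J = Add(65, 1) = 66)
Function('a')(d, C) = Add(-4, C) (Function('a')(d, C) = Add(C, -4) = Add(-4, C))
Function('k')(g, E) = -48 (Function('k')(g, E) = Mul(-3, Add(8, Mul(-1, -8))) = Mul(-3, Add(8, 8)) = Mul(-3, 16) = -48)
Pow(Add(J, Function('k')(Function('a')(9, -5), -9)), Rational(1, 2)) = Pow(Add(66, -48), Rational(1, 2)) = Pow(18, Rational(1, 2)) = Mul(3, Pow(2, Rational(1, 2)))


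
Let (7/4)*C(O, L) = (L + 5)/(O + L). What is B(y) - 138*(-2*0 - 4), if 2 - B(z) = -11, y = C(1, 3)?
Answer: 565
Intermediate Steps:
C(O, L) = 4*(5 + L)/(7*(L + O)) (C(O, L) = 4*((L + 5)/(O + L))/7 = 4*((5 + L)/(L + O))/7 = 4*(5 + L)/(7*(L + O)))
y = 8/7 (y = 4*(5 + 3)/(7*(3 + 1)) = (4/7)*8/4 = (4/7)*(¼)*8 = 8/7 ≈ 1.1429)
B(z) = 13 (B(z) = 2 - 1*(-11) = 2 + 11 = 13)
B(y) - 138*(-2*0 - 4) = 13 - 138*(-2*0 - 4) = 13 - 138*(0 - 4) = 13 - 138*(-4) = 13 + 552 = 565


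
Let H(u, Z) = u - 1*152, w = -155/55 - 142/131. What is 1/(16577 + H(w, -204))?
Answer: 1441/23662802 ≈ 6.0897e-5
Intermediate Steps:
w = -5623/1441 (w = -155*1/55 - 142*1/131 = -31/11 - 142/131 = -5623/1441 ≈ -3.9022)
H(u, Z) = -152 + u (H(u, Z) = u - 152 = -152 + u)
1/(16577 + H(w, -204)) = 1/(16577 + (-152 - 5623/1441)) = 1/(16577 - 224655/1441) = 1/(23662802/1441) = 1441/23662802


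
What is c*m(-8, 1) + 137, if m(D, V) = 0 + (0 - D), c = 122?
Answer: 1113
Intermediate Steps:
m(D, V) = -D (m(D, V) = 0 - D = -D)
c*m(-8, 1) + 137 = 122*(-1*(-8)) + 137 = 122*8 + 137 = 976 + 137 = 1113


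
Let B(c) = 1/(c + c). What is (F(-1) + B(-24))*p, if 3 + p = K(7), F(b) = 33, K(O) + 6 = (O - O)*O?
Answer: -4749/16 ≈ -296.81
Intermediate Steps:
K(O) = -6 (K(O) = -6 + (O - O)*O = -6 + 0*O = -6 + 0 = -6)
B(c) = 1/(2*c)
p = -9 (p = -3 - 6 = -9)
(F(-1) + B(-24))*p = (33 + (1/2)/(-24))*(-9) = (33 + (1/2)*(-1/24))*(-9) = (33 - 1/48)*(-9) = (1583/48)*(-9) = -4749/16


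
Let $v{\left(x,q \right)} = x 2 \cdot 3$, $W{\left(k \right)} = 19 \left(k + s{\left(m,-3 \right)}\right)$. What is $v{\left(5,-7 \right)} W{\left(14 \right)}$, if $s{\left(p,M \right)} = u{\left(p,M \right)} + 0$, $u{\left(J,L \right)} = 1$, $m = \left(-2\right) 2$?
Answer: $8550$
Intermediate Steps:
$m = -4$
$s{\left(p,M \right)} = 1$ ($s{\left(p,M \right)} = 1 + 0 = 1$)
$W{\left(k \right)} = 19 + 19 k$ ($W{\left(k \right)} = 19 \left(k + 1\right) = 19 \left(1 + k\right) = 19 + 19 k$)
$v{\left(x,q \right)} = 6 x$ ($v{\left(x,q \right)} = 2 x 3 = 6 x$)
$v{\left(5,-7 \right)} W{\left(14 \right)} = 6 \cdot 5 \left(19 + 19 \cdot 14\right) = 30 \left(19 + 266\right) = 30 \cdot 285 = 8550$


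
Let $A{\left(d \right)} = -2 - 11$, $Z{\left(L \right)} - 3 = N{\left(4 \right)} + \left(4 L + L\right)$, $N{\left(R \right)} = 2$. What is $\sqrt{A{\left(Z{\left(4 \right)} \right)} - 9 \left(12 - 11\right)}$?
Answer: $i \sqrt{22} \approx 4.6904 i$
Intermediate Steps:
$Z{\left(L \right)} = 5 + 5 L$ ($Z{\left(L \right)} = 3 + \left(2 + \left(4 L + L\right)\right) = 3 + \left(2 + 5 L\right) = 5 + 5 L$)
$A{\left(d \right)} = -13$ ($A{\left(d \right)} = -2 - 11 = -13$)
$\sqrt{A{\left(Z{\left(4 \right)} \right)} - 9 \left(12 - 11\right)} = \sqrt{-13 - 9 \left(12 - 11\right)} = \sqrt{-13 - 9} = \sqrt{-22} = i \sqrt{22}$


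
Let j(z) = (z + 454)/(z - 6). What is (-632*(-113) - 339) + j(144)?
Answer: 213244/3 ≈ 71081.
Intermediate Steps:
j(z) = (454 + z)/(-6 + z)
(-632*(-113) - 339) + j(144) = (-632*(-113) - 339) + (454 + 144)/(-6 + 144) = (-158*(-452) - 339) + 598/138 = (71416 - 339) + (1/138)*598 = 71077 + 13/3 = 213244/3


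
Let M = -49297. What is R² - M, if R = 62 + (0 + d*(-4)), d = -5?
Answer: 56021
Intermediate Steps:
R = 82 (R = 62 + (0 - 5*(-4)) = 62 + (0 + 20) = 62 + 20 = 82)
R² - M = 82² - 1*(-49297) = 6724 + 49297 = 56021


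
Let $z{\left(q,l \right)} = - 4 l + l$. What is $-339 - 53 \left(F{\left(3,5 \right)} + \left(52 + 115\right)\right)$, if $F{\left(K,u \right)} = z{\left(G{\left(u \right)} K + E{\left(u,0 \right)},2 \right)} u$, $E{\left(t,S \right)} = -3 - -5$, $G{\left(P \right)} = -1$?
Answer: $-7600$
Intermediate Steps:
$E{\left(t,S \right)} = 2$ ($E{\left(t,S \right)} = -3 + 5 = 2$)
$z{\left(q,l \right)} = - 3 l$
$F{\left(K,u \right)} = - 6 u$ ($F{\left(K,u \right)} = \left(-3\right) 2 u = - 6 u$)
$-339 - 53 \left(F{\left(3,5 \right)} + \left(52 + 115\right)\right) = -339 - 53 \left(\left(-6\right) 5 + \left(52 + 115\right)\right) = -339 - 53 \left(-30 + 167\right) = -339 - 7261 = -7600$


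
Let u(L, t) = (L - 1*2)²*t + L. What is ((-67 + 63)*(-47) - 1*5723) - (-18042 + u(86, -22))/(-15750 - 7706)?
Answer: -32500537/5864 ≈ -5542.4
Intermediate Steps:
u(L, t) = L + t*(-2 + L)² (u(L, t) = (L - 2)²*t + L = (-2 + L)²*t + L = t*(-2 + L)² + L = L + t*(-2 + L)²)
((-67 + 63)*(-47) - 1*5723) - (-18042 + u(86, -22))/(-15750 - 7706) = ((-67 + 63)*(-47) - 1*5723) - (-18042 + (86 - 22*(-2 + 86)²))/(-15750 - 7706) = (-4*(-47) - 5723) - (-18042 + (86 - 22*84²))/(-23456) = (188 - 5723) - (-18042 + (86 - 22*7056))*(-1)/23456 = -5535 - (-18042 + (86 - 155232))*(-1)/23456 = -5535 - (-18042 - 155146)*(-1)/23456 = -5535 - (-173188)*(-1)/23456 = -5535 - 1*43297/5864 = -5535 - 43297/5864 = -32500537/5864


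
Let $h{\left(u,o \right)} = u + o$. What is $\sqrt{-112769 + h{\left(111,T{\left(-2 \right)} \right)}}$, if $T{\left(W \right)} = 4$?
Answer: $i \sqrt{112654} \approx 335.64 i$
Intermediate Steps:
$h{\left(u,o \right)} = o + u$
$\sqrt{-112769 + h{\left(111,T{\left(-2 \right)} \right)}} = \sqrt{-112769 + \left(4 + 111\right)} = \sqrt{-112769 + 115} = \sqrt{-112654} = i \sqrt{112654}$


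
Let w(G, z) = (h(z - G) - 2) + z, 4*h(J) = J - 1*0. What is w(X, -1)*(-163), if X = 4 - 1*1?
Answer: 652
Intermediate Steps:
h(J) = J/4 (h(J) = (J - 1*0)/4 = (J + 0)/4 = J/4)
X = 3 (X = 4 - 1 = 3)
w(G, z) = -2 - G/4 + 5*z/4 (w(G, z) = ((z - G)/4 - 2) + z = ((-G/4 + z/4) - 2) + z = (-2 - G/4 + z/4) + z = -2 - G/4 + 5*z/4)
w(X, -1)*(-163) = (-2 - 1/4*3 + (5/4)*(-1))*(-163) = (-2 - 3/4 - 5/4)*(-163) = -4*(-163) = 652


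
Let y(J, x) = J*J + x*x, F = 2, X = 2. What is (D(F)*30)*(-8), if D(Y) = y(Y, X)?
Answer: -1920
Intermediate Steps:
y(J, x) = J² + x²
D(Y) = 4 + Y² (D(Y) = Y² + 2² = Y² + 4 = 4 + Y²)
(D(F)*30)*(-8) = ((4 + 2²)*30)*(-8) = ((4 + 4)*30)*(-8) = (8*30)*(-8) = 240*(-8) = -1920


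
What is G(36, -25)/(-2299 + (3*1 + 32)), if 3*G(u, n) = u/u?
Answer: -1/6792 ≈ -0.00014723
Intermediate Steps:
G(u, n) = 1/3 (G(u, n) = (u/u)/3 = (1/3)*1 = 1/3)
G(36, -25)/(-2299 + (3*1 + 32)) = (1/3)/(-2299 + (3*1 + 32)) = (1/3)/(-2299 + (3 + 32)) = (1/3)/(-2299 + 35) = (1/3)/(-2264) = -1/2264*1/3 = -1/6792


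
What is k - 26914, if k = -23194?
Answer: -50108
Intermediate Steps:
k - 26914 = -23194 - 26914 = -50108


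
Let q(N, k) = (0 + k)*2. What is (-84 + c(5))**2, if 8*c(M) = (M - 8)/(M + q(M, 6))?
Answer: 130576329/18496 ≈ 7059.7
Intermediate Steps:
q(N, k) = 2*k (q(N, k) = k*2 = 2*k)
c(M) = (-8 + M)/(8*(12 + M)) (c(M) = ((M - 8)/(M + 2*6))/8 = ((-8 + M)/(M + 12))/8 = ((-8 + M)/(12 + M))/8 = (-8 + M)/(8*(12 + M)))
(-84 + c(5))**2 = (-84 + (-8 + 5)/(8*(12 + 5)))**2 = (-84 + (1/8)*(-3)/17)**2 = (-84 + (1/8)*(1/17)*(-3))**2 = (-84 - 3/136)**2 = (-11427/136)**2 = 130576329/18496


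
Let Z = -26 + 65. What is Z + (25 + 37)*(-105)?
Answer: -6471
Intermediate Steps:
Z = 39
Z + (25 + 37)*(-105) = 39 + (25 + 37)*(-105) = 39 + 62*(-105) = 39 - 6510 = -6471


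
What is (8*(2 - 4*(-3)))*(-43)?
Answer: -4816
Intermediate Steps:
(8*(2 - 4*(-3)))*(-43) = (8*(2 + 12))*(-43) = (8*14)*(-43) = 112*(-43) = -4816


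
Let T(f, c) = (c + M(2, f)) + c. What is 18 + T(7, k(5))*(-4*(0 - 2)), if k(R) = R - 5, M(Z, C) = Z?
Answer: 34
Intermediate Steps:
k(R) = -5 + R
T(f, c) = 2 + 2*c (T(f, c) = (c + 2) + c = (2 + c) + c = 2 + 2*c)
18 + T(7, k(5))*(-4*(0 - 2)) = 18 + (2 + 2*(-5 + 5))*(-4*(0 - 2)) = 18 + (2 + 2*0)*(-4*(-2)) = 18 + (2 + 0)*8 = 18 + 2*8 = 18 + 16 = 34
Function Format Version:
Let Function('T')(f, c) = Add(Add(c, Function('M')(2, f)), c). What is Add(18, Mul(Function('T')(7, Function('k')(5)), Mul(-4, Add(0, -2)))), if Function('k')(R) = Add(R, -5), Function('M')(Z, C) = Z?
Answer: 34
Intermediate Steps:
Function('k')(R) = Add(-5, R)
Function('T')(f, c) = Add(2, Mul(2, c)) (Function('T')(f, c) = Add(Add(c, 2), c) = Add(Add(2, c), c) = Add(2, Mul(2, c)))
Add(18, Mul(Function('T')(7, Function('k')(5)), Mul(-4, Add(0, -2)))) = Add(18, Mul(Add(2, Mul(2, Add(-5, 5))), Mul(-4, Add(0, -2)))) = Add(18, Mul(Add(2, Mul(2, 0)), Mul(-4, -2))) = Add(18, Mul(Add(2, 0), 8)) = Add(18, Mul(2, 8)) = Add(18, 16) = 34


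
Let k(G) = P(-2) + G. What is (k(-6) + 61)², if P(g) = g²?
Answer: 3481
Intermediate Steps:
k(G) = 4 + G (k(G) = (-2)² + G = 4 + G)
(k(-6) + 61)² = ((4 - 6) + 61)² = (-2 + 61)² = 59² = 3481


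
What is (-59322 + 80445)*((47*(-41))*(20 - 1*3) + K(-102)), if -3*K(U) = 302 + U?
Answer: -693376557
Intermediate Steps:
K(U) = -302/3 - U/3 (K(U) = -(302 + U)/3 = -302/3 - U/3)
(-59322 + 80445)*((47*(-41))*(20 - 1*3) + K(-102)) = (-59322 + 80445)*((47*(-41))*(20 - 1*3) + (-302/3 - ⅓*(-102))) = 21123*(-1927*(20 - 3) + (-302/3 + 34)) = 21123*(-1927*17 - 200/3) = 21123*(-32759 - 200/3) = 21123*(-98477/3) = -693376557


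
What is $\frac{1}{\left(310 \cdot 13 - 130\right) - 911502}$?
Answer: $- \frac{1}{907602} \approx -1.1018 \cdot 10^{-6}$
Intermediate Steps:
$\frac{1}{\left(310 \cdot 13 - 130\right) - 911502} = \frac{1}{\left(4030 - 130\right) - 911502} = \frac{1}{3900 - 911502} = \frac{1}{-907602} = - \frac{1}{907602}$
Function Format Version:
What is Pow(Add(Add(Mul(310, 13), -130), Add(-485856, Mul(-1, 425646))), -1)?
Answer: Rational(-1, 907602) ≈ -1.1018e-6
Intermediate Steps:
Pow(Add(Add(Mul(310, 13), -130), Add(-485856, Mul(-1, 425646))), -1) = Pow(Add(Add(4030, -130), Add(-485856, -425646)), -1) = Pow(Add(3900, -911502), -1) = Pow(-907602, -1) = Rational(-1, 907602)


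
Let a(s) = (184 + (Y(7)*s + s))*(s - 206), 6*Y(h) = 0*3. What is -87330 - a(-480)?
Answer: -290386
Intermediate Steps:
Y(h) = 0 (Y(h) = (0*3)/6 = (1/6)*0 = 0)
a(s) = (-206 + s)*(184 + s) (a(s) = (184 + (0*s + s))*(s - 206) = (184 + (0 + s))*(-206 + s) = (184 + s)*(-206 + s) = (-206 + s)*(184 + s))
-87330 - a(-480) = -87330 - (-37904 + (-480)**2 - 22*(-480)) = -87330 - (-37904 + 230400 + 10560) = -87330 - 1*203056 = -87330 - 203056 = -290386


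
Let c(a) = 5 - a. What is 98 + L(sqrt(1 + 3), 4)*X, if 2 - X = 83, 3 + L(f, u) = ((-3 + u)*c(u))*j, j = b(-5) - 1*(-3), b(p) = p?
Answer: 503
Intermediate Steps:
j = -2 (j = -5 - 1*(-3) = -5 + 3 = -2)
L(f, u) = -3 - 2*(-3 + u)*(5 - u) (L(f, u) = -3 + ((-3 + u)*(5 - u))*(-2) = -3 - 2*(-3 + u)*(5 - u))
X = -81 (X = 2 - 1*83 = 2 - 83 = -81)
98 + L(sqrt(1 + 3), 4)*X = 98 + (27 - 16*4 + 2*4**2)*(-81) = 98 + (27 - 64 + 2*16)*(-81) = 98 + (27 - 64 + 32)*(-81) = 98 - 5*(-81) = 98 + 405 = 503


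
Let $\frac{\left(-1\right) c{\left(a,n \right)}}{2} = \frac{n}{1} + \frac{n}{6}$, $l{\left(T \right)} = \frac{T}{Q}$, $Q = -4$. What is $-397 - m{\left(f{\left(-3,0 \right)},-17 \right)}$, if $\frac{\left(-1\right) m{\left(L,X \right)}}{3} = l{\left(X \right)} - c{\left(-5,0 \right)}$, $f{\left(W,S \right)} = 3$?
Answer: $- \frac{1537}{4} \approx -384.25$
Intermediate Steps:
$l{\left(T \right)} = - \frac{T}{4}$ ($l{\left(T \right)} = \frac{T}{-4} = T \left(- \frac{1}{4}\right) = - \frac{T}{4}$)
$c{\left(a,n \right)} = - \frac{7 n}{3}$ ($c{\left(a,n \right)} = - 2 \left(\frac{n}{1} + \frac{n}{6}\right) = - 2 \left(n 1 + n \frac{1}{6}\right) = - 2 \left(n + \frac{n}{6}\right) = - 2 \frac{7 n}{6} = - \frac{7 n}{3}$)
$m{\left(L,X \right)} = \frac{3 X}{4}$ ($m{\left(L,X \right)} = - 3 \left(- \frac{X}{4} - \left(- \frac{7}{3}\right) 0\right) = - 3 \left(- \frac{X}{4} - 0\right) = - 3 \left(- \frac{X}{4} + 0\right) = - 3 \left(- \frac{X}{4}\right) = \frac{3 X}{4}$)
$-397 - m{\left(f{\left(-3,0 \right)},-17 \right)} = -397 - \frac{3}{4} \left(-17\right) = -397 - - \frac{51}{4} = -397 + \frac{51}{4} = - \frac{1537}{4}$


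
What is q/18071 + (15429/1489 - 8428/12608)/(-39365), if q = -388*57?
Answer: -817363263457271/667733774757424 ≈ -1.2241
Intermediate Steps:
q = -22116
q/18071 + (15429/1489 - 8428/12608)/(-39365) = -22116/18071 + (15429/1489 - 8428/12608)/(-39365) = -22116*1/18071 + (15429*(1/1489) - 8428*1/12608)*(-1/39365) = -22116/18071 + (15429/1489 - 2107/3152)*(-1/39365) = -22116/18071 + (45494885/4693328)*(-1/39365) = -22116/18071 - 9098977/36950571344 = -817363263457271/667733774757424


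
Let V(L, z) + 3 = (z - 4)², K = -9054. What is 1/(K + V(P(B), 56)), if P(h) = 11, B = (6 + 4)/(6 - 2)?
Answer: -1/6353 ≈ -0.00015741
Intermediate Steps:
B = 5/2 (B = 10/4 = 10*(¼) = 5/2 ≈ 2.5000)
V(L, z) = -3 + (-4 + z)² (V(L, z) = -3 + (z - 4)² = -3 + (-4 + z)²)
1/(K + V(P(B), 56)) = 1/(-9054 + (-3 + (-4 + 56)²)) = 1/(-9054 + (-3 + 52²)) = 1/(-9054 + (-3 + 2704)) = 1/(-9054 + 2701) = 1/(-6353) = -1/6353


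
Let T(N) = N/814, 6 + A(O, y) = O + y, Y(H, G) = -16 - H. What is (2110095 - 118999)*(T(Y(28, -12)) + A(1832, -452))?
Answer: 101219356256/37 ≈ 2.7357e+9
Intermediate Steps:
A(O, y) = -6 + O + y (A(O, y) = -6 + (O + y) = -6 + O + y)
T(N) = N/814 (T(N) = N*(1/814) = N/814)
(2110095 - 118999)*(T(Y(28, -12)) + A(1832, -452)) = (2110095 - 118999)*((-16 - 1*28)/814 + (-6 + 1832 - 452)) = 1991096*((-16 - 28)/814 + 1374) = 1991096*((1/814)*(-44) + 1374) = 1991096*(-2/37 + 1374) = 1991096*(50836/37) = 101219356256/37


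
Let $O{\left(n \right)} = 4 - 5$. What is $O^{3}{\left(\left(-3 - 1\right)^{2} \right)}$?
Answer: $-1$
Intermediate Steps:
$O{\left(n \right)} = -1$ ($O{\left(n \right)} = 4 - 5 = -1$)
$O^{3}{\left(\left(-3 - 1\right)^{2} \right)} = \left(-1\right)^{3} = -1$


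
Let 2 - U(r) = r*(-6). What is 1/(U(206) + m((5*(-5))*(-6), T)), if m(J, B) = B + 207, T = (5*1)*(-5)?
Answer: 1/1420 ≈ 0.00070423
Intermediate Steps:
U(r) = 2 + 6*r (U(r) = 2 - r*(-6) = 2 - (-6)*r = 2 + 6*r)
T = -25 (T = 5*(-5) = -25)
m(J, B) = 207 + B
1/(U(206) + m((5*(-5))*(-6), T)) = 1/((2 + 6*206) + (207 - 25)) = 1/((2 + 1236) + 182) = 1/(1238 + 182) = 1/1420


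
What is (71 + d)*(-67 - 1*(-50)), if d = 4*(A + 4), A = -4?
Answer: -1207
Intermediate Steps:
d = 0 (d = 4*(-4 + 4) = 4*0 = 0)
(71 + d)*(-67 - 1*(-50)) = (71 + 0)*(-67 - 1*(-50)) = 71*(-67 + 50) = 71*(-17) = -1207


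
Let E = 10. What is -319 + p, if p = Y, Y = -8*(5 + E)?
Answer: -439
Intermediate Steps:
Y = -120 (Y = -8*(5 + 10) = -8*15 = -120)
p = -120
-319 + p = -319 - 120 = -439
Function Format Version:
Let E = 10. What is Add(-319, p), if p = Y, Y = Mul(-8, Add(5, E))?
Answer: -439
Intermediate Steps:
Y = -120 (Y = Mul(-8, Add(5, 10)) = Mul(-8, 15) = -120)
p = -120
Add(-319, p) = Add(-319, -120) = -439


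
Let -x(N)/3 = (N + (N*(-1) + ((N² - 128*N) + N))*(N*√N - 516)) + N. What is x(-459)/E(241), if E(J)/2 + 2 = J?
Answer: 208542519/239 + 1113027723*I*√51/478 ≈ 8.7256e+5 + 1.6629e+7*I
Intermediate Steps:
E(J) = -4 + 2*J
x(N) = -6*N - 3*(-516 + N^(3/2))*(N² - 128*N) (x(N) = -3*((N + (N*(-1) + ((N² - 128*N) + N))*(N*√N - 516)) + N) = -3*((N + (-N + (N² - 127*N))*(N^(3/2) - 516)) + N) = -3*((N + (N² - 128*N)*(-516 + N^(3/2))) + N) = -3*((N + (-516 + N^(3/2))*(N² - 128*N)) + N) = -3*(2*N + (-516 + N^(3/2))*(N² - 128*N)) = -6*N - 3*(-516 + N^(3/2))*(N² - 128*N))
x(-459)/E(241) = (-198150*(-459) - (-870323211)*I*√51 + 384*(-459)^(5/2) + 1548*(-459)²)/(-4 + 2*241) = (90950850 - (-870323211)*I*√51 + 384*(632043*I*√51) + 1548*210681)/(-4 + 482) = (90950850 + 870323211*I*√51 + 242704512*I*√51 + 326134188)/478 = (417085038 + 1113027723*I*√51)*(1/478) = 208542519/239 + 1113027723*I*√51/478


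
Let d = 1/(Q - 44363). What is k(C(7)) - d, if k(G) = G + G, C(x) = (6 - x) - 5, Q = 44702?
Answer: -4069/339 ≈ -12.003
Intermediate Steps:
C(x) = 1 - x
k(G) = 2*G
d = 1/339 (d = 1/(44702 - 44363) = 1/339 ≈ 0.0029499)
k(C(7)) - d = 2*(1 - 1*7) - 1*1/339 = 2*(1 - 7) - 1/339 = 2*(-6) - 1/339 = -12 - 1/339 = -4069/339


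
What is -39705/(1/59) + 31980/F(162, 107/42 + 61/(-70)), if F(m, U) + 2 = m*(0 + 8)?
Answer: -1515642975/647 ≈ -2.3426e+6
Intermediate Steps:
F(m, U) = -2 + 8*m (F(m, U) = -2 + m*(0 + 8) = -2 + m*8 = -2 + 8*m)
-39705/(1/59) + 31980/F(162, 107/42 + 61/(-70)) = -39705/(1/59) + 31980/(-2 + 8*162) = -39705/1/59 + 31980/(-2 + 1296) = -39705*59 + 31980/1294 = -2342595 + 31980*(1/1294) = -2342595 + 15990/647 = -1515642975/647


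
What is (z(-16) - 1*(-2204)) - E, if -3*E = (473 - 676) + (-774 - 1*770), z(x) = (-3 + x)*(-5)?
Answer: 5150/3 ≈ 1716.7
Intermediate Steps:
z(x) = 15 - 5*x
E = 1747/3 (E = -((473 - 676) + (-774 - 1*770))/3 = -(-203 + (-774 - 770))/3 = -(-203 - 1544)/3 = -1/3*(-1747) = 1747/3 ≈ 582.33)
(z(-16) - 1*(-2204)) - E = ((15 - 5*(-16)) - 1*(-2204)) - 1*1747/3 = ((15 + 80) + 2204) - 1747/3 = (95 + 2204) - 1747/3 = 2299 - 1747/3 = 5150/3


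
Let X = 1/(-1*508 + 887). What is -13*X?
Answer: -13/379 ≈ -0.034301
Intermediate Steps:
X = 1/379 (X = 1/(-508 + 887) = 1/379 ≈ 0.0026385)
-13*X = -13*1/379 = -13/379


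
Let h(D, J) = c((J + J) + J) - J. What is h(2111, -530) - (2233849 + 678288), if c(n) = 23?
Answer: -2911584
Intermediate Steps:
h(D, J) = 23 - J
h(2111, -530) - (2233849 + 678288) = (23 - 1*(-530)) - (2233849 + 678288) = (23 + 530) - 1*2912137 = 553 - 2912137 = -2911584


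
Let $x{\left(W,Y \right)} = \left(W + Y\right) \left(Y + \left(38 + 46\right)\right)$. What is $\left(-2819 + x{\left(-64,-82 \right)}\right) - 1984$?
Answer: $-5095$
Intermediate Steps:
$x{\left(W,Y \right)} = \left(84 + Y\right) \left(W + Y\right)$ ($x{\left(W,Y \right)} = \left(W + Y\right) \left(Y + 84\right) = \left(W + Y\right) \left(84 + Y\right) = \left(84 + Y\right) \left(W + Y\right)$)
$\left(-2819 + x{\left(-64,-82 \right)}\right) - 1984 = \left(-2819 + \left(\left(-82\right)^{2} + 84 \left(-64\right) + 84 \left(-82\right) - -5248\right)\right) - 1984 = \left(-2819 + \left(6724 - 5376 - 6888 + 5248\right)\right) - 1984 = \left(-2819 - 292\right) - 1984 = -3111 - 1984 = -5095$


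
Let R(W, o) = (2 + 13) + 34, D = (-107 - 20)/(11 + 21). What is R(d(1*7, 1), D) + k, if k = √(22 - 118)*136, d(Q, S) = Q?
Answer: 49 + 544*I*√6 ≈ 49.0 + 1332.5*I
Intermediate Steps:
D = -127/32 ≈ -3.9688
k = 544*I*√6 (k = √(-96)*136 = (4*I*√6)*136 = 544*I*√6 ≈ 1332.5*I)
R(W, o) = 49 (R(W, o) = 15 + 34 = 49)
R(d(1*7, 1), D) + k = 49 + 544*I*√6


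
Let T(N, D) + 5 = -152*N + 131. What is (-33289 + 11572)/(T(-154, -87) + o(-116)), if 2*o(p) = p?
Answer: -21717/23476 ≈ -0.92507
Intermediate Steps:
T(N, D) = 126 - 152*N (T(N, D) = -5 + (-152*N + 131) = -5 + (131 - 152*N) = 126 - 152*N)
o(p) = p/2
(-33289 + 11572)/(T(-154, -87) + o(-116)) = (-33289 + 11572)/((126 - 152*(-154)) + (1/2)*(-116)) = -21717/((126 + 23408) - 58) = -21717/(23534 - 58) = -21717/23476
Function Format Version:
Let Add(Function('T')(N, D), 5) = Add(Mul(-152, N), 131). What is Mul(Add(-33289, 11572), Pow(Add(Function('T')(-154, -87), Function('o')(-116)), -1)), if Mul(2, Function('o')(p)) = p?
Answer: Rational(-21717, 23476) ≈ -0.92507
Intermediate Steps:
Function('T')(N, D) = Add(126, Mul(-152, N)) (Function('T')(N, D) = Add(-5, Add(Mul(-152, N), 131)) = Add(-5, Add(131, Mul(-152, N))) = Add(126, Mul(-152, N)))
Function('o')(p) = Mul(Rational(1, 2), p)
Mul(Add(-33289, 11572), Pow(Add(Function('T')(-154, -87), Function('o')(-116)), -1)) = Mul(Add(-33289, 11572), Pow(Add(Add(126, Mul(-152, -154)), Mul(Rational(1, 2), -116)), -1)) = Mul(-21717, Pow(Add(Add(126, 23408), -58), -1)) = Mul(-21717, Pow(Add(23534, -58), -1)) = Mul(-21717, Pow(23476, -1)) = Mul(-21717, Rational(1, 23476)) = Rational(-21717, 23476)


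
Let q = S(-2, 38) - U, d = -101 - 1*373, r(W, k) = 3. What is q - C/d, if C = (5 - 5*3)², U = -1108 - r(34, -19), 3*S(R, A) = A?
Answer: 266359/237 ≈ 1123.9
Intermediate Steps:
S(R, A) = A/3
U = -1111 (U = -1108 - 1*3 = -1108 - 3 = -1111)
C = 100 (C = (5 - 15)² = (-10)² = 100)
d = -474 (d = -101 - 373 = -474)
q = 3371/3 (q = (⅓)*38 - 1*(-1111) = 38/3 + 1111 = 3371/3 ≈ 1123.7)
q - C/d = 3371/3 - 100/(-474) = 3371/3 - 100*(-1)/474 = 3371/3 - 1*(-50/237) = 3371/3 + 50/237 = 266359/237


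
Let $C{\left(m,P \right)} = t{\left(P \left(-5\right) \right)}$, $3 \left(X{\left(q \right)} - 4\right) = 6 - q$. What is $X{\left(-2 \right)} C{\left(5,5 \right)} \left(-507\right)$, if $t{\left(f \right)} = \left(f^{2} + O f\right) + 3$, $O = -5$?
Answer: $-2545140$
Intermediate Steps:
$X{\left(q \right)} = 6 - \frac{q}{3}$ ($X{\left(q \right)} = 4 + \frac{6 - q}{3} = 4 - \left(-2 + \frac{q}{3}\right) = 6 - \frac{q}{3}$)
$t{\left(f \right)} = 3 + f^{2} - 5 f$ ($t{\left(f \right)} = \left(f^{2} - 5 f\right) + 3 = 3 + f^{2} - 5 f$)
$C{\left(m,P \right)} = 3 + 25 P + 25 P^{2}$ ($C{\left(m,P \right)} = 3 + \left(P \left(-5\right)\right)^{2} - 5 P \left(-5\right) = 3 + \left(- 5 P\right)^{2} - 5 \left(- 5 P\right) = 3 + 25 P^{2} + 25 P = 3 + 25 P + 25 P^{2}$)
$X{\left(-2 \right)} C{\left(5,5 \right)} \left(-507\right) = \left(6 - - \frac{2}{3}\right) \left(3 + 25 \cdot 5 + 25 \cdot 5^{2}\right) \left(-507\right) = \left(6 + \frac{2}{3}\right) \left(3 + 125 + 25 \cdot 25\right) \left(-507\right) = \frac{20 \left(3 + 125 + 625\right)}{3} \left(-507\right) = \frac{20}{3} \cdot 753 \left(-507\right) = 5020 \left(-507\right) = -2545140$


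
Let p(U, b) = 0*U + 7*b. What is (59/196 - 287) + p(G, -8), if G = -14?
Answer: -67169/196 ≈ -342.70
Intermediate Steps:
p(U, b) = 7*b (p(U, b) = 0 + 7*b = 7*b)
(59/196 - 287) + p(G, -8) = (59/196 - 287) + 7*(-8) = (59*(1/196) - 287) - 56 = (59/196 - 287) - 56 = -56193/196 - 56 = -67169/196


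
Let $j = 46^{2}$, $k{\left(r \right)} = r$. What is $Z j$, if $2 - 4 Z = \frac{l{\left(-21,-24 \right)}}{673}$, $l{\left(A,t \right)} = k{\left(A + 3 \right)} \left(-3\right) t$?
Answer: $\frac{1397618}{673} \approx 2076.7$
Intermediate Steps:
$l{\left(A,t \right)} = t \left(-9 - 3 A\right)$ ($l{\left(A,t \right)} = \left(A + 3\right) \left(-3\right) t = \left(3 + A\right) \left(-3\right) t = \left(-9 - 3 A\right) t = t \left(-9 - 3 A\right)$)
$j = 2116$
$Z = \frac{1321}{1346}$ ($Z = \frac{1}{2} - \frac{\left(-3\right) \left(-24\right) \left(3 - 21\right) \frac{1}{673}}{4} = \frac{1}{2} - \frac{\left(-3\right) \left(-24\right) \left(-18\right) \frac{1}{673}}{4} = \frac{1}{2} - \frac{\left(-1296\right) \frac{1}{673}}{4} = \frac{1}{2} - - \frac{324}{673} = \frac{1}{2} + \frac{324}{673} = \frac{1321}{1346} \approx 0.98143$)
$Z j = \frac{1321}{1346} \cdot 2116 = \frac{1397618}{673}$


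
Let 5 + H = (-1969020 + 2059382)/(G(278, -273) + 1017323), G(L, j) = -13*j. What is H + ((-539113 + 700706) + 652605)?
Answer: 415593463329/510436 ≈ 8.1419e+5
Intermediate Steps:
H = -2506999/510436 (H = -5 + (-1969020 + 2059382)/(-13*(-273) + 1017323) = -5 + 90362/(3549 + 1017323) = -5 + 90362/1020872 = -5 + 90362*(1/1020872) = -5 + 45181/510436 = -2506999/510436 ≈ -4.9115)
H + ((-539113 + 700706) + 652605) = -2506999/510436 + ((-539113 + 700706) + 652605) = -2506999/510436 + (161593 + 652605) = -2506999/510436 + 814198 = 415593463329/510436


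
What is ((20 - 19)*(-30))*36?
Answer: -1080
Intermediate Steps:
((20 - 19)*(-30))*36 = (1*(-30))*36 = -30*36 = -1080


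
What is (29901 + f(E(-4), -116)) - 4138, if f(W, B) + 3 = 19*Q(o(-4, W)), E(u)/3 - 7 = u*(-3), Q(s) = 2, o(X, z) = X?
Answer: 25798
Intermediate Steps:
E(u) = 21 - 9*u (E(u) = 21 + 3*(u*(-3)) = 21 + 3*(-3*u) = 21 - 9*u)
f(W, B) = 35 (f(W, B) = -3 + 19*2 = -3 + 38 = 35)
(29901 + f(E(-4), -116)) - 4138 = (29901 + 35) - 4138 = 29936 - 4138 = 25798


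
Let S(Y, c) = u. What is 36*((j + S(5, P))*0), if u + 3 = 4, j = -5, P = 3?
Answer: 0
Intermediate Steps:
u = 1 (u = -3 + 4 = 1)
S(Y, c) = 1
36*((j + S(5, P))*0) = 36*((-5 + 1)*0) = 36*(-4*0) = 36*0 = 0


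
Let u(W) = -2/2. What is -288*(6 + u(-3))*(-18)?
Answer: 25920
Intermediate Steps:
u(W) = -1 (u(W) = -2*1/2 = -1)
-288*(6 + u(-3))*(-18) = -288*(6 - 1)*(-18) = -288*5*(-18) = -96*15*(-18) = -1440*(-18) = 25920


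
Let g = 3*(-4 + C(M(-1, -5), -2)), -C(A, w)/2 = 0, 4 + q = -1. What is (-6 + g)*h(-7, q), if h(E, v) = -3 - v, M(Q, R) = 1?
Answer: -36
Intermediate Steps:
q = -5 (q = -4 - 1 = -5)
C(A, w) = 0 (C(A, w) = -2*0 = 0)
g = -12 (g = 3*(-4 + 0) = 3*(-4) = -12)
(-6 + g)*h(-7, q) = (-6 - 12)*(-3 - 1*(-5)) = -18*(-3 + 5) = -18*2 = -36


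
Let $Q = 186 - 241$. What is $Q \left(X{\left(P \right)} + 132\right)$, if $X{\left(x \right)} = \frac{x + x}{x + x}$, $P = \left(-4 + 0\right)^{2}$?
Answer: $-7315$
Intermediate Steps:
$Q = -55$
$P = 16$ ($P = \left(-4\right)^{2} = 16$)
$X{\left(x \right)} = 1$ ($X{\left(x \right)} = \frac{2 x}{2 x} = 2 x \frac{1}{2 x} = 1$)
$Q \left(X{\left(P \right)} + 132\right) = - 55 \left(1 + 132\right) = \left(-55\right) 133 = -7315$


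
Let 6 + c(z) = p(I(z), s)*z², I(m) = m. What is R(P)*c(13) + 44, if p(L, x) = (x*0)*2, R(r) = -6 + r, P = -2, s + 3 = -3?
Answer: 92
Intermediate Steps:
s = -6 (s = -3 - 3 = -6)
p(L, x) = 0 (p(L, x) = 0*2 = 0)
c(z) = -6 (c(z) = -6 + 0*z² = -6 + 0 = -6)
R(P)*c(13) + 44 = (-6 - 2)*(-6) + 44 = -8*(-6) + 44 = 48 + 44 = 92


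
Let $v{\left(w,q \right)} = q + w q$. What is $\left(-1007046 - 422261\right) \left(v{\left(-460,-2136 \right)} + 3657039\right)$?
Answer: $-6628358328141$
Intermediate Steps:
$v{\left(w,q \right)} = q + q w$
$\left(-1007046 - 422261\right) \left(v{\left(-460,-2136 \right)} + 3657039\right) = \left(-1007046 - 422261\right) \left(- 2136 \left(1 - 460\right) + 3657039\right) = - 1429307 \left(\left(-2136\right) \left(-459\right) + 3657039\right) = - 1429307 \left(980424 + 3657039\right) = \left(-1429307\right) 4637463 = -6628358328141$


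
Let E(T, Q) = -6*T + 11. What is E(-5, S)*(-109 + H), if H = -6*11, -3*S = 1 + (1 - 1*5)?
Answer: -7175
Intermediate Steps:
S = 1 (S = -(1 + (1 - 1*5))/3 = -(1 + (1 - 5))/3 = -(1 - 4)/3 = -⅓*(-3) = 1)
E(T, Q) = 11 - 6*T
H = -66
E(-5, S)*(-109 + H) = (11 - 6*(-5))*(-109 - 66) = (11 + 30)*(-175) = 41*(-175) = -7175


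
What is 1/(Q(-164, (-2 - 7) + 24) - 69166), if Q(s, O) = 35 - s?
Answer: -1/68967 ≈ -1.4500e-5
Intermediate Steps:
1/(Q(-164, (-2 - 7) + 24) - 69166) = 1/((35 - 1*(-164)) - 69166) = 1/((35 + 164) - 69166) = 1/(199 - 69166) = 1/(-68967) = -1/68967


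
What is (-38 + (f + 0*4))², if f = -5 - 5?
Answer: 2304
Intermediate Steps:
f = -10
(-38 + (f + 0*4))² = (-38 + (-10 + 0*4))² = (-38 + (-10 + 0))² = (-38 - 10)² = (-48)² = 2304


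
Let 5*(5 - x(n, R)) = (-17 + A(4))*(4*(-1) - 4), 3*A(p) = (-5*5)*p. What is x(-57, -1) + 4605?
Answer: 67942/15 ≈ 4529.5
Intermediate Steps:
A(p) = -25*p/3 (A(p) = ((-5*5)*p)/3 = (-25*p)/3 = -25*p/3)
x(n, R) = -1133/15 (x(n, R) = 5 - (-17 - 25/3*4)*(4*(-1) - 4)/5 = 5 - (-17 - 100/3)*(-4 - 4)/5 = 5 - (-151)*(-8)/15 = 5 - ⅕*1208/3 = 5 - 1208/15 = -1133/15)
x(-57, -1) + 4605 = -1133/15 + 4605 = 67942/15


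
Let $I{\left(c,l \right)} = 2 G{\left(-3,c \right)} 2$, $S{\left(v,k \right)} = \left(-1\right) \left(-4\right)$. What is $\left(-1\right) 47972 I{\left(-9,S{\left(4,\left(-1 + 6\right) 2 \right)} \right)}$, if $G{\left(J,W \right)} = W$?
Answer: $1726992$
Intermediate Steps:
$S{\left(v,k \right)} = 4$
$I{\left(c,l \right)} = 4 c$ ($I{\left(c,l \right)} = 2 c 2 = 4 c$)
$\left(-1\right) 47972 I{\left(-9,S{\left(4,\left(-1 + 6\right) 2 \right)} \right)} = \left(-1\right) 47972 \cdot 4 \left(-9\right) = \left(-47972\right) \left(-36\right) = 1726992$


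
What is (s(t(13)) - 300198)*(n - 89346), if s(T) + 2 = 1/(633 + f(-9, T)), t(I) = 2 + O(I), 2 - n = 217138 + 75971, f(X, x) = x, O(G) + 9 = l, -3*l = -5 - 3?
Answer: 216536167524241/1886 ≈ 1.1481e+11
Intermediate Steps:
l = 8/3 (l = -(-5 - 3)/3 = -⅓*(-8) = 8/3 ≈ 2.6667)
O(G) = -19/3 (O(G) = -9 + 8/3 = -19/3)
n = -293107 (n = 2 - (217138 + 75971) = 2 - 1*293109 = 2 - 293109 = -293107)
t(I) = -13/3 (t(I) = 2 - 19/3 = -13/3)
s(T) = -2 + 1/(633 + T)
(s(t(13)) - 300198)*(n - 89346) = ((-1265 - 2*(-13/3))/(633 - 13/3) - 300198)*(-293107 - 89346) = ((-1265 + 26/3)/(1886/3) - 300198)*(-382453) = ((3/1886)*(-3769/3) - 300198)*(-382453) = (-3769/1886 - 300198)*(-382453) = -566177197/1886*(-382453) = 216536167524241/1886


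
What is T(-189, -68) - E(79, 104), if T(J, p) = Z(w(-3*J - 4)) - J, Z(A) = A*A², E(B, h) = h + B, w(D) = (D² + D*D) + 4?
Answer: 254770170054132894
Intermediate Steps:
w(D) = 4 + 2*D² (w(D) = (D² + D²) + 4 = 2*D² + 4 = 4 + 2*D²)
E(B, h) = B + h
Z(A) = A³
T(J, p) = (4 + 2*(-4 - 3*J)²)³ - J (T(J, p) = (4 + 2*(-3*J - 4)²)³ - J = (4 + 2*(-4 - 3*J)²)³ - J)
T(-189, -68) - E(79, 104) = (-1*(-189) + 8*(2 + (4 + 3*(-189))²)³) - (79 + 104) = (189 + 8*(2 + (4 - 567)²)³) - 1*183 = (189 + 8*(2 + (-563)²)³) - 183 = (189 + 8*(2 + 316969)³) - 183 = (189 + 8*316971³) - 183 = (189 + 8*31846271256766611) - 183 = (189 + 254770170054132888) - 183 = 254770170054133077 - 183 = 254770170054132894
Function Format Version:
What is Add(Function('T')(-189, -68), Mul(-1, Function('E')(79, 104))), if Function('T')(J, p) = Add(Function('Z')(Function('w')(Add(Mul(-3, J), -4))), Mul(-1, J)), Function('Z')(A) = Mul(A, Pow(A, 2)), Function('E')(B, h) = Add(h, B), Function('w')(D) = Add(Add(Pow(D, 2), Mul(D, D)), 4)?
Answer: 254770170054132894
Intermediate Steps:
Function('w')(D) = Add(4, Mul(2, Pow(D, 2))) (Function('w')(D) = Add(Add(Pow(D, 2), Pow(D, 2)), 4) = Add(Mul(2, Pow(D, 2)), 4) = Add(4, Mul(2, Pow(D, 2))))
Function('E')(B, h) = Add(B, h)
Function('Z')(A) = Pow(A, 3)
Function('T')(J, p) = Add(Pow(Add(4, Mul(2, Pow(Add(-4, Mul(-3, J)), 2))), 3), Mul(-1, J)) (Function('T')(J, p) = Add(Pow(Add(4, Mul(2, Pow(Add(Mul(-3, J), -4), 2))), 3), Mul(-1, J)) = Add(Pow(Add(4, Mul(2, Pow(Add(-4, Mul(-3, J)), 2))), 3), Mul(-1, J)))
Add(Function('T')(-189, -68), Mul(-1, Function('E')(79, 104))) = Add(Add(Mul(-1, -189), Mul(8, Pow(Add(2, Pow(Add(4, Mul(3, -189)), 2)), 3))), Mul(-1, Add(79, 104))) = Add(Add(189, Mul(8, Pow(Add(2, Pow(Add(4, -567), 2)), 3))), Mul(-1, 183)) = Add(Add(189, Mul(8, Pow(Add(2, Pow(-563, 2)), 3))), -183) = Add(Add(189, Mul(8, Pow(Add(2, 316969), 3))), -183) = Add(Add(189, Mul(8, Pow(316971, 3))), -183) = Add(Add(189, Mul(8, 31846271256766611)), -183) = Add(Add(189, 254770170054132888), -183) = Add(254770170054133077, -183) = 254770170054132894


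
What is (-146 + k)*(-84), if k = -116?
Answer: 22008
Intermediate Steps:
(-146 + k)*(-84) = (-146 - 116)*(-84) = -262*(-84) = 22008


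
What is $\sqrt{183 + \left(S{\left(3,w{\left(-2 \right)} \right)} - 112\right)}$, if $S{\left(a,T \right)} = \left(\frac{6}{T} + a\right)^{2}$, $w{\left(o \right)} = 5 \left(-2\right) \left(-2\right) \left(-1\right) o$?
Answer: $\frac{\sqrt{32369}}{20} \approx 8.9957$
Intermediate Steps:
$w{\left(o \right)} = - 20 o$ ($w{\left(o \right)} = - 10 \cdot 2 o = - 20 o$)
$S{\left(a,T \right)} = \left(a + \frac{6}{T}\right)^{2}$
$\sqrt{183 + \left(S{\left(3,w{\left(-2 \right)} \right)} - 112\right)} = \sqrt{183 - \left(112 - \frac{\left(6 + \left(-20\right) \left(-2\right) 3\right)^{2}}{1600}\right)} = \sqrt{183 - \left(112 - \frac{\left(6 + 40 \cdot 3\right)^{2}}{1600}\right)} = \sqrt{183 - \left(112 - \frac{\left(6 + 120\right)^{2}}{1600}\right)} = \sqrt{183 - \left(112 - \frac{126^{2}}{1600}\right)} = \sqrt{183 + \left(\frac{1}{1600} \cdot 15876 - 112\right)} = \sqrt{183 + \left(\frac{3969}{400} - 112\right)} = \sqrt{183 - \frac{40831}{400}} = \sqrt{\frac{32369}{400}} = \frac{\sqrt{32369}}{20}$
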